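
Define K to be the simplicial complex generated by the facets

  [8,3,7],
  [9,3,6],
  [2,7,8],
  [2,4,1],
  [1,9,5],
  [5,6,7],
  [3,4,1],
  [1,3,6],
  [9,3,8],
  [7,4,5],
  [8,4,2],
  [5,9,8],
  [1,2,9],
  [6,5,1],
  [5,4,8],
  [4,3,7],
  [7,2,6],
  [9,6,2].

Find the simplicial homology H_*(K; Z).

K has 9 vertices, 27 edges, 18 triangles.
rank ∂_0 = 0, rank ∂_1 = 8 ⇒ b_0 = 9 − 0 − 8 = 1; all invariant factors of ∂_1 are 1 so no torsion. So H_0 ≅ Z.
rank ∂_1 = 8, rank ∂_2 = 18 ⇒ b_1 = 27 − 8 − 18 = 1; ∂_2 has invariant factor(s) [2] giving torsion. So H_1 ≅ Z ⊕ Z/2.
rank ∂_2 = 18, rank ∂_3 = 0 ⇒ b_2 = 18 − 18 − 0 = 0. So H_2 ≅ 0.

H_0 = Z,  H_1 = Z ⊕ Z/2,  H_2 = 0.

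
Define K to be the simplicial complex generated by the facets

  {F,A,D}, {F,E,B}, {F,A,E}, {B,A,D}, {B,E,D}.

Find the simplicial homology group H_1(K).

Order the vertices as A < B < D < E < F. Listing each simplex with vertices in this order, K has dimension 2 with simplices:

  0-simplices (5): A, B, D, E, F
  1-simplices (10): AB, AD, AE, AF, BD, BE, BF, DE, DF, EF
  2-simplices (5): ABD, ADF, AEF, BDE, BEF

Hence C_0 ≅ Z^5, C_1 ≅ Z^10, C_2 ≅ Z^5.

The boundary map ∂_1: C_1 → C_0 maps an edge to its endpoints' difference, ∂[p,q] = q − p.
This gives a 5×10 integer matrix of rank 4; reducing to Smith normal form yields diagonal entries (1,1,1,1).

∂_2: C_2 → C_1 maps a triangle to the signed sum of its edges. For instance
  ∂AEF = EF − AF + AE,
  ∂BDE = DE − BE + BD.
This gives a 10×5 integer matrix of rank 5; reducing to Smith normal form yields diagonal entries (1,1,1,1,1).

Now H_k = ker ∂_k / im ∂_{k+1}, so:

  H_1: rank ker ∂_1 − rank ∂_2 = (10 − 4) − 5 = 1, and the invariant factors of ∂_2 are all 1, so H_1 ≅ Z.

H_1 ≅ Z.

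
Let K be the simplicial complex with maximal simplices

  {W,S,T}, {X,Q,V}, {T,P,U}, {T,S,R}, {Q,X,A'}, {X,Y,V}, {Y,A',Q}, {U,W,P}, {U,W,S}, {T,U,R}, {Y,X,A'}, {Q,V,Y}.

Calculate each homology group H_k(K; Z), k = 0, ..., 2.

H_0 = Z^2,  H_1 = Z,  H_2 = Z.

We work with the vertex ordering P < Q < R < S < T < U < V < W < X < Y < A'. The simplices of K, each written with vertices in increasing order, are:

  0-simplices (11): [P], [Q], [R], [S], [T], [U], [V], [W], [X], [Y], [A']
  1-simplices (21): [P,T], [P,U], [P,W], [Q,V], [Q,X], [Q,Y], [Q,A'], [R,S], [R,T], [R,U], [S,T], [S,U], [S,W], [T,U], [T,W], [U,W], [V,X], [V,Y], [X,Y], [X,A'], [Y,A']
  2-simplices (12): [P,T,U], [P,U,W], [Q,V,X], [Q,V,Y], [Q,X,A'], [Q,Y,A'], [R,S,T], [R,T,U], [S,T,W], [S,U,W], [V,X,Y], [X,Y,A']

Hence C_0 ≅ Z^11, C_1 ≅ Z^21, C_2 ≅ Z^12.

∂_1: C_1 → C_0 sends each edge [p,q] (with p < q) to q − p. For instance
  ∂[R,S] = [S] − [R].
The resulting 11×21 matrix has rank 9, and its Smith normal form has invariant factors (1,1,1,1,1,1,1,1,1).

The boundary map ∂_2: C_2 → C_1 acts by ∂[p,q,r] = [q,r] − [p,r] + [p,q]. For instance
  ∂[Q,Y,A'] = [Y,A'] − [Q,A'] + [Q,Y],
  ∂[R,T,U] = [T,U] − [R,U] + [R,T].
The resulting 21×12 matrix has rank 11, and its Smith normal form has invariant factors (1,1,1,1,1,1,1,1,1,1,1).

Now H_k = ker ∂_k / im ∂_{k+1}, so:

  H_0: rank C_0 − rank ∂_1 = 11 − 9 = 2, and the invariant factors of ∂_1 are all 1, so H_0 = Z^2.
  H_1: rank ker ∂_1 − rank ∂_2 = (21 − 9) − 11 = 1, and the invariant factors of ∂_2 are all 1, so H_1 = Z.
  H_2: rank ker ∂_2 − rank ∂_3 = (12 − 11) − 0 = 1, and there is no ∂_3, so H_2 = Z.

(K is a triangulation of the disjoint union of the 2-sphere S^2 and the cylinder S^1 x I.)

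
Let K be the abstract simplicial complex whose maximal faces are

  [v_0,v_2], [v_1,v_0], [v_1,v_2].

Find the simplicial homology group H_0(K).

Fix the vertex order v_0 < v_1 < v_2 and write every simplex with vertices in increasing order. Then dim K = 1 and the simplices of K are:

  0-simplices (3): [v_0], [v_1], [v_2]
  1-simplices (3): [v_0,v_1], [v_0,v_2], [v_1,v_2]

so the chain groups are C_0 ≅ Z^3, C_1 ≅ Z^3.

∂_1: C_1 → C_0 sends each edge [p,q] (with p < q) to q − p. For instance
  ∂[v_1,v_2] = [v_2] − [v_1].
The 3×3 boundary matrix has rank 2 and Smith normal form diag(1,1).

Now H_k = ker ∂_k / im ∂_{k+1}, so:

  H_0: rank C_0 − rank ∂_1 = 3 − 2 = 1, and the invariant factors of ∂_1 are all 1, so H_0 ≅ Z.

H_0 ≅ Z.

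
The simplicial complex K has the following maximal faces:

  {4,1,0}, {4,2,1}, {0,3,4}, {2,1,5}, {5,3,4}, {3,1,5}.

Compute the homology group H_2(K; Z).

Order the vertices as 0 < 1 < 2 < 3 < 4 < 5. Listing each simplex with vertices in this order, K has dimension 2 with simplices:

  0-simplices (6): [0], [1], [2], [3], [4], [5]
  1-simplices (12): [0,1], [0,3], [0,4], [1,2], [1,3], [1,4], [1,5], [2,4], [2,5], [3,4], [3,5], [4,5]
  2-simplices (6): [0,1,4], [0,3,4], [1,2,4], [1,2,5], [1,3,5], [3,4,5]

so the chain groups are C_0 ≅ Z^6, C_1 ≅ Z^12, C_2 ≅ Z^6.

∂_1: C_1 → C_0 sends each edge [p,q] (with p < q) to q − p. For instance
  ∂[1,2] = [2] − [1].
The 6×12 boundary matrix has rank 5 and Smith normal form diag(1,1,1,1,1).

∂_2: C_2 → C_1 sends each 2-simplex [p,q,r] to [q,r] − [p,r] + [p,q]. For instance
  ∂[1,2,4] = [2,4] − [1,4] + [1,2],
  ∂[0,1,4] = [1,4] − [0,4] + [0,1].
The 12×6 boundary matrix has rank 6 and Smith normal form diag(1,1,1,1,1,1).

From H_k ≅ ker(∂_k) / im(∂_{k+1}) we obtain:

  H_2: rank ker ∂_2 − rank ∂_3 = (6 − 6) − 0 = 0, and there is no ∂_3, so H_2 ≅ 0.

(K is a triangulation of the cylinder S^1 x I.)

H_2 = 0.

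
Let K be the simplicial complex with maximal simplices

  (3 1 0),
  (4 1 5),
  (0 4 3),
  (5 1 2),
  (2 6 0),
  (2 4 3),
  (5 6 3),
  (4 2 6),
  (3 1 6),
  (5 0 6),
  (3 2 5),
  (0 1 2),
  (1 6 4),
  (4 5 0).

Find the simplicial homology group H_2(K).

H_2 = Z.

Order the vertices as 0 < 1 < 2 < 3 < 4 < 5 < 6. Listing each simplex with vertices in this order, K has dimension 2 with simplices:

  0-simplices (7): [0], [1], [2], [3], [4], [5], [6]
  1-simplices (21): [0,1], [0,2], [0,3], [0,4], [0,5], [0,6], [1,2], [1,3], [1,4], [1,5], [1,6], [2,3], [2,4], [2,5], [2,6], [3,4], [3,5], [3,6], [4,5], [4,6], [5,6]
  2-simplices (14): [0,1,2], [0,1,3], [0,2,6], [0,3,4], [0,4,5], [0,5,6], [1,2,5], [1,3,6], [1,4,5], [1,4,6], [2,3,4], [2,3,5], [2,4,6], [3,5,6]

so the chain groups are C_0 ≅ Z^7, C_1 ≅ Z^21, C_2 ≅ Z^14.

The boundary map ∂_1: C_1 → C_0 is given by ∂[p,q] = [q] − [p]. For instance
  ∂[0,6] = [6] − [0].
The resulting 7×21 matrix has rank 6, and its Smith normal form has invariant factors (1,1,1,1,1,1).

Boundary ∂_2: C_2 → C_1 maps a triangle to the signed sum of its edges. For instance
  ∂[1,3,6] = [3,6] − [1,6] + [1,3],
  ∂[1,4,6] = [4,6] − [1,6] + [1,4].
The resulting 21×14 matrix has rank 13, and its Smith normal form has invariant factors (1,1,1,1,1,1,1,1,1,1,1,1,1).

Now H_k = ker ∂_k / im ∂_{k+1}, so:

  H_2: rank ker ∂_2 − rank ∂_3 = (14 − 13) − 0 = 1, and there is no ∂_3, so H_2 = Z.

(K is a triangulation of the torus T^2.)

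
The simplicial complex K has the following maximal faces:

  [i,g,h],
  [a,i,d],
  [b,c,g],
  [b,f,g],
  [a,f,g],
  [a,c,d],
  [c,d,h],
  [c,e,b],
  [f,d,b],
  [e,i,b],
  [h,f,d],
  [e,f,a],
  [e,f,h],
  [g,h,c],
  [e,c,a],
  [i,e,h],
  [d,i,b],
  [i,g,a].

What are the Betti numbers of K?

We work with the vertex ordering a < b < c < d < e < f < g < h < i. The simplices of K, each written with vertices in increasing order, are:

  0-simplices (9): a, b, c, d, e, f, g, h, i
  1-simplices (27): ac, ad, ae, af, ag, ai, bc, bd, be, bf, bg, bi, cd, ce, cg, ch, df, dh, di, ef, eh, ei, fg, fh, gh, gi, hi
  2-simplices (18): acd, ace, adi, aef, afg, agi, bce, bcg, bdf, bdi, bei, bfg, cdh, cgh, dfh, efh, ehi, ghi

so the chain groups are C_0 ≅ Z^9, C_1 ≅ Z^27, C_2 ≅ Z^18.

Boundary ∂_1: C_1 → C_0 is given by ∂[p,q] = [q] − [p].
The 9×27 boundary matrix has rank 8 and Smith normal form diag(1,1,1,1,1,1,1,1).

The boundary map ∂_2: C_2 → C_1 sends each 2-simplex [p,q,r] to [q,r] − [p,r] + [p,q]. For instance
  ∂acd = cd − ad + ac,
  ∂bdi = di − bi + bd.
As a 27×18 matrix over Z this has rank 17, with invariant factors (1,1,1,1,1,1,1,1,1,1,1,1,1,1,1,1,1).

Reading off H_k = ker ∂_k / im ∂_{k+1}:

  H_0: rank C_0 − rank ∂_1 = 9 − 8 = 1, and the invariant factors of ∂_1 are all 1, so H_0 ≅ Z.
  H_1: rank ker ∂_1 − rank ∂_2 = (27 − 8) − 17 = 2, and the invariant factors of ∂_2 are all 1, so H_1 ≅ Z^2.
  H_2: rank ker ∂_2 − rank ∂_3 = (18 − 17) − 0 = 1, and there is no ∂_3, so H_2 ≅ Z.

Hence the Betti numbers are b_0 = 1, b_1 = 2, b_2 = 1.

b_0 = 1, b_1 = 2, b_2 = 1.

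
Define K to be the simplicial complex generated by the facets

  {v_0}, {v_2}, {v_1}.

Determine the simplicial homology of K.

Take the total order v_0 < v_1 < v_2 on the vertex set. Then K (dimension 0) consists of the simplices:

  0-simplices (3): [v_0], [v_1], [v_2]

giving chain groups C_0 ≅ Z^3.

Computing H_k = (kernel of ∂_k) / (image of ∂_{k+1}):

  H_0: rank C_0 − rank ∂_1 = 3 − 0 = 3, and there is no ∂_1, so H_0 = Z^3.

(K is a triangulation of a set of 3 points.)

H_0 = Z^3.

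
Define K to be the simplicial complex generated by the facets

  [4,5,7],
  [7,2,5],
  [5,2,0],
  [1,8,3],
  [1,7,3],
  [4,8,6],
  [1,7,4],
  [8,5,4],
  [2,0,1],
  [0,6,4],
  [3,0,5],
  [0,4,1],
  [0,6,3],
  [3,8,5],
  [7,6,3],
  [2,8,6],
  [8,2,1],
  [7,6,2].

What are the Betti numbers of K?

Order the vertices as 0 < 1 < 2 < 3 < 4 < 5 < 6 < 7 < 8. Listing each simplex with vertices in this order, K has dimension 2 with simplices:

  0-simplices (9): [0], [1], [2], [3], [4], [5], [6], [7], [8]
  1-simplices (27): (27 of them)
  2-simplices (18): [0,1,2], [0,1,4], [0,2,5], [0,3,5], [0,3,6], [0,4,6], [1,2,8], [1,3,7], [1,3,8], [1,4,7], [2,5,7], [2,6,7], [2,6,8], [3,5,8], [3,6,7], [4,5,7], [4,5,8], [4,6,8]

giving chain groups C_0 ≅ Z^9, C_1 ≅ Z^27, C_2 ≅ Z^18.

∂_1: C_1 → C_0 is given by ∂[p,q] = [q] − [p]. For instance
  ∂[3,8] = [8] − [3].
As a 9×27 matrix over Z this has rank 8, with invariant factors (1,1,1,1,1,1,1,1).

∂_2: C_2 → C_1 maps a triangle to the signed sum of its edges. For instance
  ∂[0,3,6] = [3,6] − [0,6] + [0,3],
  ∂[3,5,8] = [5,8] − [3,8] + [3,5].
The resulting 27×18 matrix has rank 17, and its Smith normal form has invariant factors (1,1,1,1,1,1,1,1,1,1,1,1,1,1,1,1,1).

Computing H_k = (kernel of ∂_k) / (image of ∂_{k+1}):

  H_0: rank C_0 − rank ∂_1 = 9 − 8 = 1, and the invariant factors of ∂_1 are all 1, so H_0 ≅ Z.
  H_1: rank ker ∂_1 − rank ∂_2 = (27 − 8) − 17 = 2, and the invariant factors of ∂_2 are all 1, so H_1 ≅ Z^2.
  H_2: rank ker ∂_2 − rank ∂_3 = (18 − 17) − 0 = 1, and there is no ∂_3, so H_2 ≅ Z.

As a check, the Euler characteristic is 9 − 27 + 18 = 0, which agrees with 1 − 2 + 1 = 0.
(K is a triangulation of the torus T^2.)

Hence the Betti numbers are b_0 = 1, b_1 = 2, b_2 = 1.

b_0 = 1, b_1 = 2, b_2 = 1.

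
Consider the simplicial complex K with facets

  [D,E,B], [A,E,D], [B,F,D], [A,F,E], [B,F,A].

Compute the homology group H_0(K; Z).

Take the total order A < B < D < E < F on the vertex set. Then K (dimension 2) consists of the simplices:

  0-simplices (5): A, B, D, E, F
  1-simplices (10): AB, AD, AE, AF, BD, BE, BF, DE, DF, EF
  2-simplices (5): ABF, ADE, AEF, BDE, BDF

giving chain groups C_0 ≅ Z^5, C_1 ≅ Z^10, C_2 ≅ Z^5.

The boundary map ∂_1: C_1 → C_0 maps an edge to its endpoints' difference, ∂[p,q] = q − p.
As a 5×10 matrix over Z this has rank 4, with invariant factors (1,1,1,1).

∂_2: C_2 → C_1 acts by ∂[p,q,r] = [q,r] − [p,r] + [p,q]. For instance
  ∂BDF = DF − BF + BD,
  ∂AEF = EF − AF + AE.
The 10×5 boundary matrix has rank 5 and Smith normal form diag(1,1,1,1,1).

Now H_k = ker ∂_k / im ∂_{k+1}, so:

  H_0: rank C_0 − rank ∂_1 = 5 − 4 = 1, and the invariant factors of ∂_1 are all 1, so H_0 ≅ Z.

(K is a triangulation of the Möbius band.)

H_0 = Z.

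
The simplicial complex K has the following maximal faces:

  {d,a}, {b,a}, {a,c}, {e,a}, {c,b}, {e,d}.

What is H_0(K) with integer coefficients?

Take the total order a < b < c < d < e on the vertex set. Then K (dimension 1) consists of the simplices:

  0-simplices (5): a, b, c, d, e
  1-simplices (6): ab, ac, ad, ae, bc, de

giving chain groups C_0 ≅ Z^5, C_1 ≅ Z^6.

∂_1: C_1 → C_0 maps an edge to its endpoints' difference, ∂[p,q] = q − p.
This gives a 5×6 integer matrix of rank 4; reducing to Smith normal form yields diagonal entries (1,1,1,1).

Reading off H_k = ker ∂_k / im ∂_{k+1}:

  H_0: rank C_0 − rank ∂_1 = 5 − 4 = 1, and the invariant factors of ∂_1 are all 1, so H_0 = Z.

H_0 = Z.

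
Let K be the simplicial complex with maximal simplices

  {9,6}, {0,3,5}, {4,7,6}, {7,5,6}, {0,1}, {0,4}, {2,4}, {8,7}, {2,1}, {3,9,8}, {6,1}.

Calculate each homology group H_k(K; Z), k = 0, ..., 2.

H_0 ≅ Z,  H_1 ≅ Z^5,  H_2 = 0.

K has 10 vertices, 18 edges, 4 triangles.
rank ∂_0 = 0, rank ∂_1 = 9 ⇒ b_0 = 10 − 0 − 9 = 1; all invariant factors of ∂_1 are 1 so no torsion. So H_0 = Z.
rank ∂_1 = 9, rank ∂_2 = 4 ⇒ b_1 = 18 − 9 − 4 = 5; all invariant factors of ∂_2 are 1 so no torsion. So H_1 = Z^5.
rank ∂_2 = 4, rank ∂_3 = 0 ⇒ b_2 = 4 − 4 − 0 = 0. So H_2 = 0.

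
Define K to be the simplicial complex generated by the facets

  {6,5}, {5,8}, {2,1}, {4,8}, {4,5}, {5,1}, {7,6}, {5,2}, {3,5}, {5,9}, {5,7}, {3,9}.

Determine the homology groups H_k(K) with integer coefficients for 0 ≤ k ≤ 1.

H_0 ≅ Z,  H_1 ≅ Z^4.

Take the total order 1 < 2 < 3 < 4 < 5 < 6 < 7 < 8 < 9 on the vertex set. Then K (dimension 1) consists of the simplices:

  0-simplices (9): [1], [2], [3], [4], [5], [6], [7], [8], [9]
  1-simplices (12): [1,2], [1,5], [2,5], [3,5], [3,9], [4,5], [4,8], [5,6], [5,7], [5,8], [5,9], [6,7]

giving chain groups C_0 ≅ Z^9, C_1 ≅ Z^12.

Boundary ∂_1: C_1 → C_0 sends each edge [p,q] (with p < q) to q − p. For instance
  ∂[1,5] = [5] − [1].
As a 9×12 matrix over Z this has rank 8, with invariant factors (1,1,1,1,1,1,1,1).

From H_k ≅ ker(∂_k) / im(∂_{k+1}) we obtain:

  H_0: rank C_0 − rank ∂_1 = 9 − 8 = 1, and the invariant factors of ∂_1 are all 1, so H_0 ≅ Z.
  H_1: rank ker ∂_1 − rank ∂_2 = (12 − 8) − 0 = 4, and there is no ∂_2, so H_1 ≅ Z^4.

(K is a triangulation of a wedge of 4 circles.)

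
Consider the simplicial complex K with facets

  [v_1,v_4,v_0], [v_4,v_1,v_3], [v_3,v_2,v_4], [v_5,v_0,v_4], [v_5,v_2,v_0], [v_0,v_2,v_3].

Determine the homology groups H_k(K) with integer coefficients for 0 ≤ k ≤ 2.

H_0 = Z,  H_1 = Z,  H_2 = 0.

K has 6 vertices, 12 edges, 6 triangles.
rank ∂_0 = 0, rank ∂_1 = 5 ⇒ b_0 = 6 − 0 − 5 = 1; all invariant factors of ∂_1 are 1 so no torsion. So H_0 ≅ Z.
rank ∂_1 = 5, rank ∂_2 = 6 ⇒ b_1 = 12 − 5 − 6 = 1; all invariant factors of ∂_2 are 1 so no torsion. So H_1 ≅ Z.
rank ∂_2 = 6, rank ∂_3 = 0 ⇒ b_2 = 6 − 6 − 0 = 0. So H_2 ≅ 0.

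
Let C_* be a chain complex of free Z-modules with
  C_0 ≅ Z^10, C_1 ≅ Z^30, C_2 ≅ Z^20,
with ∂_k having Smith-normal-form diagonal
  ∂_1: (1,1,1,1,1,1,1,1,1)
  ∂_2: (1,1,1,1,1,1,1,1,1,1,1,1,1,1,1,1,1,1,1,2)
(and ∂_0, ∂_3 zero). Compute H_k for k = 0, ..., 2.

H_0 = Z,  H_1 = Z × Z/2,  H_2 = 0.

H_0: b_0 = 10 − 0 − 9 = 1; torsion from ∂_1 factors > 1: none. So H_0 = Z.
H_1: b_1 = 30 − 9 − 20 = 1; torsion from ∂_2 factors > 1: [2]. So H_1 = Z × Z/2.
H_2: b_2 = 20 − 20 − 0 = 0; torsion from ∂_3 factors > 1: none. So H_2 = 0.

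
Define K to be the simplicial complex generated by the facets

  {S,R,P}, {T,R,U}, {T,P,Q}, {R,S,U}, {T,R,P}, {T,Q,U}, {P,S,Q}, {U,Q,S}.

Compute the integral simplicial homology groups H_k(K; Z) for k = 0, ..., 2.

Take the total order P < Q < R < S < T < U on the vertex set. Then K (dimension 2) consists of the simplices:

  0-simplices (6): P, Q, R, S, T, U
  1-simplices (12): PQ, PR, PS, PT, QS, QT, QU, RS, RT, RU, SU, TU
  2-simplices (8): PQS, PQT, PRS, PRT, QSU, QTU, RSU, RTU

Hence C_0 ≅ Z^6, C_1 ≅ Z^12, C_2 ≅ Z^8.

Boundary ∂_1: C_1 → C_0 sends each edge [p,q] (with p < q) to q − p. For instance
  ∂RT = T − R.
The 6×12 boundary matrix has rank 5 and Smith normal form diag(1,1,1,1,1).

The boundary map ∂_2: C_2 → C_1 maps a triangle to the signed sum of its edges. For instance
  ∂PQS = QS − PS + PQ,
  ∂RSU = SU − RU + RS.
The 12×8 boundary matrix has rank 7 and Smith normal form diag(1,1,1,1,1,1,1).

Now H_k = ker ∂_k / im ∂_{k+1}, so:

  H_0: rank C_0 − rank ∂_1 = 6 − 5 = 1, and the invariant factors of ∂_1 are all 1, so H_0 ≅ Z.
  H_1: rank ker ∂_1 − rank ∂_2 = (12 − 5) − 7 = 0, and the invariant factors of ∂_2 are all 1, so H_1 ≅ 0.
  H_2: rank ker ∂_2 − rank ∂_3 = (8 − 7) − 0 = 1, and there is no ∂_3, so H_2 ≅ Z.

H_0 ≅ Z,  H_1 = 0,  H_2 ≅ Z.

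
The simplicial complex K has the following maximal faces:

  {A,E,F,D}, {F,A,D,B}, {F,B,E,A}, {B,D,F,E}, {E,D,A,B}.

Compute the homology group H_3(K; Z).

We work with the vertex ordering A < B < D < E < F. The simplices of K, each written with vertices in increasing order, are:

  0-simplices (5): A, B, D, E, F
  1-simplices (10): AB, AD, AE, AF, BD, BE, BF, DE, DF, EF
  2-simplices (10): ABD, ABE, ABF, ADE, ADF, AEF, BDE, BDF, BEF, DEF
  3-simplices (5): ABDE, ABDF, ABEF, ADEF, BDEF

giving chain groups C_0 ≅ Z^5, C_1 ≅ Z^10, C_2 ≅ Z^10, C_3 ≅ Z^5.

Boundary ∂_1: C_1 → C_0 sends each edge [p,q] (with p < q) to q − p.
This gives a 5×10 integer matrix of rank 4; reducing to Smith normal form yields diagonal entries (1,1,1,1).

Boundary ∂_2: C_2 → C_1 sends each 2-simplex [p,q,r] to [q,r] − [p,r] + [p,q]. For instance
  ∂ABD = BD − AD + AB,
  ∂BEF = EF − BF + BE.
This gives a 10×10 integer matrix of rank 6; reducing to Smith normal form yields diagonal entries (1,1,1,1,1,1).

∂_3: C_3 → C_2 sends each 3-simplex σ to the alternating sum Σ_i (−1)^i (σ with its i-th vertex removed). For instance
  ∂ABDE = BDE − ADE + ABE − ABD,
  ∂ABDF = BDF − ADF + ABF − ABD.
The 10×5 boundary matrix has rank 4 and Smith normal form diag(1,1,1,1).

From H_k ≅ ker(∂_k) / im(∂_{k+1}) we obtain:

  H_3: rank ker ∂_3 − rank ∂_4 = (5 − 4) − 0 = 1, and there is no ∂_4, so H_3 = Z.

H_3 = Z.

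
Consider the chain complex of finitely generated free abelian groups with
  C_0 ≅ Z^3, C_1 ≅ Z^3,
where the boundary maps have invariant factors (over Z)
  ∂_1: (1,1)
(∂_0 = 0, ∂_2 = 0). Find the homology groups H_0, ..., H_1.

H_0 = Z,  H_1 = Z.

H_0: b_0 = 3 − 0 − 2 = 1; torsion from ∂_1 factors > 1: none. So H_0 = Z.
H_1: b_1 = 3 − 2 − 0 = 1; torsion from ∂_2 factors > 1: none. So H_1 = Z.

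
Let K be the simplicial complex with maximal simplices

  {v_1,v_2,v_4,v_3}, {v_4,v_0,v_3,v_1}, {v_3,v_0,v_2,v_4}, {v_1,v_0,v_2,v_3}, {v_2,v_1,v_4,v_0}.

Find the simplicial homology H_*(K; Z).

We work with the vertex ordering v_0 < v_1 < v_2 < v_3 < v_4. The simplices of K, each written with vertices in increasing order, are:

  0-simplices (5): [v_0], [v_1], [v_2], [v_3], [v_4]
  1-simplices (10): [v_0,v_1], [v_0,v_2], [v_0,v_3], [v_0,v_4], [v_1,v_2], [v_1,v_3], [v_1,v_4], [v_2,v_3], [v_2,v_4], [v_3,v_4]
  2-simplices (10): [v_0,v_1,v_2], [v_0,v_1,v_3], [v_0,v_1,v_4], [v_0,v_2,v_3], [v_0,v_2,v_4], [v_0,v_3,v_4], [v_1,v_2,v_3], [v_1,v_2,v_4], [v_1,v_3,v_4], [v_2,v_3,v_4]
  3-simplices (5): [v_0,v_1,v_2,v_3], [v_0,v_1,v_2,v_4], [v_0,v_1,v_3,v_4], [v_0,v_2,v_3,v_4], [v_1,v_2,v_3,v_4]

so the chain groups are C_0 ≅ Z^5, C_1 ≅ Z^10, C_2 ≅ Z^10, C_3 ≅ Z^5.

Boundary ∂_1: C_1 → C_0 sends each edge [p,q] (with p < q) to q − p. For instance
  ∂[v_0,v_4] = [v_4] − [v_0].
As a 5×10 matrix over Z this has rank 4, with invariant factors (1,1,1,1).

Boundary ∂_2: C_2 → C_1 maps a triangle to the signed sum of its edges. For instance
  ∂[v_1,v_2,v_3] = [v_2,v_3] − [v_1,v_3] + [v_1,v_2],
  ∂[v_1,v_2,v_4] = [v_2,v_4] − [v_1,v_4] + [v_1,v_2].
The 10×10 boundary matrix has rank 6 and Smith normal form diag(1,1,1,1,1,1).

∂_3: C_3 → C_2 sends each 3-simplex σ to the alternating sum Σ_i (−1)^i (σ with its i-th vertex removed). For instance
  ∂[v_0,v_1,v_2,v_3] = [v_1,v_2,v_3] − [v_0,v_2,v_3] + [v_0,v_1,v_3] − [v_0,v_1,v_2],
  ∂[v_0,v_2,v_3,v_4] = [v_2,v_3,v_4] − [v_0,v_3,v_4] + [v_0,v_2,v_4] − [v_0,v_2,v_3].
As a 10×5 matrix over Z this has rank 4, with invariant factors (1,1,1,1).

Computing H_k = (kernel of ∂_k) / (image of ∂_{k+1}):

  H_0: rank C_0 − rank ∂_1 = 5 − 4 = 1, and the invariant factors of ∂_1 are all 1, so H_0 = Z.
  H_1: rank ker ∂_1 − rank ∂_2 = (10 − 4) − 6 = 0, and the invariant factors of ∂_2 are all 1, so H_1 = 0.
  H_2: rank ker ∂_2 − rank ∂_3 = (10 − 6) − 4 = 0, and the invariant factors of ∂_3 are all 1, so H_2 = 0.
  H_3: rank ker ∂_3 − rank ∂_4 = (5 − 4) − 0 = 1, and there is no ∂_4, so H_3 = Z.

As a check, the Euler characteristic is 5 − 10 + 10 − 5 = 0, which agrees with 1 − 0 + 0 − 1 = 0.

H_0 = Z,  H_1 = 0,  H_2 = 0,  H_3 = Z.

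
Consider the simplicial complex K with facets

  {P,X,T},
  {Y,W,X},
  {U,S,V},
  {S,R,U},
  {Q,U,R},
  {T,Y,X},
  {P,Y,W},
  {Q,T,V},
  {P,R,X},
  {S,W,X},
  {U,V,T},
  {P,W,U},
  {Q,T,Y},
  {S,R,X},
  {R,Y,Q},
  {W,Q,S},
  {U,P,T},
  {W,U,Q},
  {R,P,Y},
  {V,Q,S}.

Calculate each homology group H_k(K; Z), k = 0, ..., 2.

H_0 ≅ Z,  H_1 ≅ Z ⊕ Z/2Z,  H_2 = 0.

Order the vertices as P < Q < R < S < T < U < V < W < X < Y. Listing each simplex with vertices in this order, K has dimension 2 with simplices:

  0-simplices (10): P, Q, R, S, T, U, V, W, X, Y
  1-simplices (30): PR, PT, PU, PW, PX, PY, QR, QS, QT, QU, QV, QW, QY, RS, RU, RX, RY, SU, SV, SW, SX, TU, TV, TX, TY, UV, UW, WX, WY, XY
  2-simplices (20): PRX, PRY, PTU, PTX, PUW, PWY, QRU, QRY, QSV, QSW, QTV, QTY, QUW, RSU, RSX, SUV, SWX, TUV, TXY, WXY

giving chain groups C_0 ≅ Z^10, C_1 ≅ Z^30, C_2 ≅ Z^20.

Boundary ∂_1: C_1 → C_0 is given by ∂[p,q] = [q] − [p].
This gives a 10×30 integer matrix of rank 9; reducing to Smith normal form yields diagonal entries (1,1,1,1,1,1,1,1,1).

Boundary ∂_2: C_2 → C_1 acts by ∂[p,q,r] = [q,r] − [p,r] + [p,q]. For instance
  ∂QSW = SW − QW + QS,
  ∂QSV = SV − QV + QS.
This gives a 30×20 integer matrix of rank 20; reducing to Smith normal form yields diagonal entries (1,1,1,1,1,1,1,1,1,1,1,1,1,1,1,1,1,1,1,2).

From H_k ≅ ker(∂_k) / im(∂_{k+1}) we obtain:

  H_0: rank C_0 − rank ∂_1 = 10 − 9 = 1, and the invariant factors of ∂_1 are all 1, so H_0 = Z.
  H_1: rank ker ∂_1 − rank ∂_2 = (30 − 9) − 20 = 1, and ∂_2 has invariant factor 2 > 1, so H_1 = Z ⊕ Z/2Z.
  H_2: rank ker ∂_2 − rank ∂_3 = (20 − 20) − 0 = 0, and there is no ∂_3, so H_2 = 0.

(K is a triangulation of the Klein bottle.)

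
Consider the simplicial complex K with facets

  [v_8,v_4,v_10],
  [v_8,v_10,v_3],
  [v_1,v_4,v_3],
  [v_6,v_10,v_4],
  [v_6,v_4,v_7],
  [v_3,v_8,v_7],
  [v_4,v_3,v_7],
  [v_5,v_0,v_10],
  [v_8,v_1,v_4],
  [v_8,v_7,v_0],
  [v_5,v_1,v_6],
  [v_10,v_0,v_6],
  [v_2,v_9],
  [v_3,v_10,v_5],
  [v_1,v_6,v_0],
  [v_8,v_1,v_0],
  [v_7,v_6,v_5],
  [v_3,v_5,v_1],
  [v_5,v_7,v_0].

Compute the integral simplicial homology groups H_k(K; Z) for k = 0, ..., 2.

Take the total order v_0 < v_1 < v_2 < v_3 < v_4 < v_5 < v_6 < v_7 < v_8 < v_9 < v_10 on the vertex set. Then K (dimension 2) consists of the simplices:

  0-simplices (11): [v_0], [v_1], [v_2], [v_3], [v_4], [v_5], [v_6], [v_7], [v_8], [v_9], [v_10]
  1-simplices (28): (28 of them)
  2-simplices (18): (18 of them)

Hence C_0 ≅ Z^11, C_1 ≅ Z^28, C_2 ≅ Z^18.

The boundary map ∂_1: C_1 → C_0 maps an edge to its endpoints' difference, ∂[p,q] = q − p. For instance
  ∂[v_1,v_5] = [v_5] − [v_1].
The 11×28 boundary matrix has rank 9 and Smith normal form diag(1,1,1,1,1,1,1,1,1).

Boundary ∂_2: C_2 → C_1 acts by ∂[p,q,r] = [q,r] − [p,r] + [p,q]. For instance
  ∂[v_0,v_6,v_10] = [v_6,v_10] − [v_0,v_10] + [v_0,v_6],
  ∂[v_1,v_4,v_8] = [v_4,v_8] − [v_1,v_8] + [v_1,v_4].
The 28×18 boundary matrix has rank 18 and Smith normal form diag(1,1,1,1,1,1,1,1,1,1,1,1,1,1,1,1,1,2).

Computing H_k = (kernel of ∂_k) / (image of ∂_{k+1}):

  H_0: rank C_0 − rank ∂_1 = 11 − 9 = 2, and the invariant factors of ∂_1 are all 1, so H_0 ≅ Z^2.
  H_1: rank ker ∂_1 − rank ∂_2 = (28 − 9) − 18 = 1, and ∂_2 has invariant factor 2 > 1, so H_1 ≅ Z ⊕ Z_2.
  H_2: rank ker ∂_2 − rank ∂_3 = (18 − 18) − 0 = 0, and there is no ∂_3, so H_2 ≅ 0.

H_0 = Z^2,  H_1 = Z ⊕ Z_2,  H_2 = 0.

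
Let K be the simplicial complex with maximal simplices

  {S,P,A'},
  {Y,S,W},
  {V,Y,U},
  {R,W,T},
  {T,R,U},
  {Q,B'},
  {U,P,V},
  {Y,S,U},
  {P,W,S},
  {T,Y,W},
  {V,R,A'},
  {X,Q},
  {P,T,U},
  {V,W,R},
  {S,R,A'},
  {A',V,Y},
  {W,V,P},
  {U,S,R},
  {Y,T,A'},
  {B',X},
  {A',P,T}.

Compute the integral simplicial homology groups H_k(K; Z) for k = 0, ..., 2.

We work with the vertex ordering P < Q < R < S < T < U < V < W < X < Y < A' < B'. The simplices of K, each written with vertices in increasing order, are:

  0-simplices (12): [P], [Q], [R], [S], [T], [U], [V], [W], [X], [Y], [A'], [B']
  1-simplices (30): (30 of them)
  2-simplices (18): (18 of them)

Hence C_0 ≅ Z^12, C_1 ≅ Z^30, C_2 ≅ Z^18.

The boundary map ∂_1: C_1 → C_0 is given by ∂[p,q] = [q] − [p].
The resulting 12×30 matrix has rank 10, and its Smith normal form has invariant factors (1,1,1,1,1,1,1,1,1,1).

∂_2: C_2 → C_1 maps a triangle to the signed sum of its edges. For instance
  ∂[R,S,U] = [S,U] − [R,U] + [R,S],
  ∂[R,T,W] = [T,W] − [R,W] + [R,T].
This gives a 30×18 integer matrix of rank 17; reducing to Smith normal form yields diagonal entries (1,1,1,1,1,1,1,1,1,1,1,1,1,1,1,1,1).

Computing H_k = (kernel of ∂_k) / (image of ∂_{k+1}):

  H_0: rank C_0 − rank ∂_1 = 12 − 10 = 2, and the invariant factors of ∂_1 are all 1, so H_0 ≅ Z^2.
  H_1: rank ker ∂_1 − rank ∂_2 = (30 − 10) − 17 = 3, and the invariant factors of ∂_2 are all 1, so H_1 ≅ Z^3.
  H_2: rank ker ∂_2 − rank ∂_3 = (18 − 17) − 0 = 1, and there is no ∂_3, so H_2 ≅ Z.

H_0 ≅ Z^2,  H_1 ≅ Z^3,  H_2 ≅ Z.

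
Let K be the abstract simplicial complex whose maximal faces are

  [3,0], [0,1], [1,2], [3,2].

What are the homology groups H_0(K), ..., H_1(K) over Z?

H_0 ≅ Z,  H_1 ≅ Z.

We work with the vertex ordering 0 < 1 < 2 < 3. The simplices of K, each written with vertices in increasing order, are:

  0-simplices (4): [0], [1], [2], [3]
  1-simplices (4): [0,1], [0,3], [1,2], [2,3]

giving chain groups C_0 ≅ Z^4, C_1 ≅ Z^4.

Boundary ∂_1: C_1 → C_0 is given by ∂[p,q] = [q] − [p].
The resulting 4×4 matrix has rank 3, and its Smith normal form has invariant factors (1,1,1).

Computing H_k = (kernel of ∂_k) / (image of ∂_{k+1}):

  H_0: rank C_0 − rank ∂_1 = 4 − 3 = 1, and the invariant factors of ∂_1 are all 1, so H_0 = Z.
  H_1: rank ker ∂_1 − rank ∂_2 = (4 − 3) − 0 = 1, and there is no ∂_2, so H_1 = Z.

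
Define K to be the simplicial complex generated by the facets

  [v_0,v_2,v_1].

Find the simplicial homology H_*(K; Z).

We work with the vertex ordering v_0 < v_1 < v_2. The simplices of K, each written with vertices in increasing order, are:

  0-simplices (3): [v_0], [v_1], [v_2]
  1-simplices (3): [v_0,v_1], [v_0,v_2], [v_1,v_2]
  2-simplices (1): [v_0,v_1,v_2]

Hence C_0 ≅ Z^3, C_1 ≅ Z^3, C_2 ≅ Z^1.

The boundary map ∂_1: C_1 → C_0 sends each edge [p,q] (with p < q) to q − p. For instance
  ∂[v_0,v_1] = [v_1] − [v_0].
The resulting 3×3 matrix has rank 2, and its Smith normal form has invariant factors (1,1).

The boundary map ∂_2: C_2 → C_1 sends each 2-simplex [p,q,r] to [q,r] − [p,r] + [p,q]. For instance
  ∂[v_0,v_1,v_2] = [v_1,v_2] − [v_0,v_2] + [v_0,v_1].
The resulting 3×1 matrix has rank 1, and its Smith normal form has invariant factors (1).

Reading off H_k = ker ∂_k / im ∂_{k+1}:

  H_0: rank C_0 − rank ∂_1 = 3 − 2 = 1, and the invariant factors of ∂_1 are all 1, so H_0 = Z.
  H_1: rank ker ∂_1 − rank ∂_2 = (3 − 2) − 1 = 0, and the invariant factors of ∂_2 are all 1, so H_1 = 0.
  H_2: rank ker ∂_2 − rank ∂_3 = (1 − 1) − 0 = 0, and there is no ∂_3, so H_2 = 0.

As a check, the Euler characteristic is 3 − 3 + 1 = 1, which agrees with 1 − 0 + 0 = 1.
(K is a triangulation of the 2-simplex.)

H_0 ≅ Z,  H_1 = 0,  H_2 = 0.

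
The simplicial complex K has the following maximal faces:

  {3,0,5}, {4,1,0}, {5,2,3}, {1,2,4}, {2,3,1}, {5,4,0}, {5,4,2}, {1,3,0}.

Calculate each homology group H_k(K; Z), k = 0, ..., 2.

Take the total order 0 < 1 < 2 < 3 < 4 < 5 on the vertex set. Then K (dimension 2) consists of the simplices:

  0-simplices (6): [0], [1], [2], [3], [4], [5]
  1-simplices (12): [0,1], [0,3], [0,4], [0,5], [1,2], [1,3], [1,4], [2,3], [2,4], [2,5], [3,5], [4,5]
  2-simplices (8): [0,1,3], [0,1,4], [0,3,5], [0,4,5], [1,2,3], [1,2,4], [2,3,5], [2,4,5]

Hence C_0 ≅ Z^6, C_1 ≅ Z^12, C_2 ≅ Z^8.

The boundary map ∂_1: C_1 → C_0 sends each edge [p,q] (with p < q) to q − p. For instance
  ∂[1,4] = [4] − [1].
This gives a 6×12 integer matrix of rank 5; reducing to Smith normal form yields diagonal entries (1,1,1,1,1).

The boundary map ∂_2: C_2 → C_1 sends each 2-simplex [p,q,r] to [q,r] − [p,r] + [p,q]. For instance
  ∂[0,4,5] = [4,5] − [0,5] + [0,4],
  ∂[0,1,4] = [1,4] − [0,4] + [0,1].
The 12×8 boundary matrix has rank 7 and Smith normal form diag(1,1,1,1,1,1,1).

Reading off H_k = ker ∂_k / im ∂_{k+1}:

  H_0: rank C_0 − rank ∂_1 = 6 − 5 = 1, and the invariant factors of ∂_1 are all 1, so H_0 = Z.
  H_1: rank ker ∂_1 − rank ∂_2 = (12 − 5) − 7 = 0, and the invariant factors of ∂_2 are all 1, so H_1 = 0.
  H_2: rank ker ∂_2 − rank ∂_3 = (8 − 7) − 0 = 1, and there is no ∂_3, so H_2 = Z.

As a check, the Euler characteristic is 6 − 12 + 8 = 2, which agrees with 1 − 0 + 1 = 2.

H_0 = Z,  H_1 = 0,  H_2 = Z.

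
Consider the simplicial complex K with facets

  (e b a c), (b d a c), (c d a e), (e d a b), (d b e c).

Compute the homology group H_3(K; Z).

Fix the vertex order a < b < c < d < e and write every simplex with vertices in increasing order. Then dim K = 3 and the simplices of K are:

  0-simplices (5): a, b, c, d, e
  1-simplices (10): ab, ac, ad, ae, bc, bd, be, cd, ce, de
  2-simplices (10): abc, abd, abe, acd, ace, ade, bcd, bce, bde, cde
  3-simplices (5): abcd, abce, abde, acde, bcde

so the chain groups are C_0 ≅ Z^5, C_1 ≅ Z^10, C_2 ≅ Z^10, C_3 ≅ Z^5.

∂_1: C_1 → C_0 sends each edge [p,q] (with p < q) to q − p. For instance
  ∂cd = d − c.
The resulting 5×10 matrix has rank 4, and its Smith normal form has invariant factors (1,1,1,1).

The boundary map ∂_2: C_2 → C_1 sends each 2-simplex [p,q,r] to [q,r] − [p,r] + [p,q]. For instance
  ∂bcd = cd − bd + bc,
  ∂abd = bd − ad + ab.
The 10×10 boundary matrix has rank 6 and Smith normal form diag(1,1,1,1,1,1).

The boundary map ∂_3: C_3 → C_2 sends each 3-simplex σ to the alternating sum Σ_i (−1)^i (σ with its i-th vertex removed). For instance
  ∂abde = bde − ade + abe − abd,
  ∂abce = bce − ace + abe − abc.
This gives a 10×5 integer matrix of rank 4; reducing to Smith normal form yields diagonal entries (1,1,1,1).

Now H_k = ker ∂_k / im ∂_{k+1}, so:

  H_3: rank ker ∂_3 − rank ∂_4 = (5 − 4) − 0 = 1, and there is no ∂_4, so H_3 ≅ Z.

(K is a triangulation of the 3-sphere S^3.)

H_3 ≅ Z.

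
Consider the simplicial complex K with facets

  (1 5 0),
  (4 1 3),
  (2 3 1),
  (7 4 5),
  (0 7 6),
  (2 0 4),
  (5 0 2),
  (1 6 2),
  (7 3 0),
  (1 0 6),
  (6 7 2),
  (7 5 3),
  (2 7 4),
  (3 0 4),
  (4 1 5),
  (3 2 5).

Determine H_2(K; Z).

K has 8 vertices, 24 edges, 16 triangles.
rank ∂_2 = 15, rank ∂_3 = 0 ⇒ b_2 = 16 − 15 − 0 = 1. So H_2 = Z.

H_2 = Z.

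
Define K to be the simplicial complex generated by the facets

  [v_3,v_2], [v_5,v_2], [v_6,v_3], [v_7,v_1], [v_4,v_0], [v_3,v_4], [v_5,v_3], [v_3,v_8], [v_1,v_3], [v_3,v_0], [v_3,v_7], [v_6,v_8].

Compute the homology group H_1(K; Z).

Order the vertices as v_0 < v_1 < v_2 < v_3 < v_4 < v_5 < v_6 < v_7 < v_8. Listing each simplex with vertices in this order, K has dimension 1 with simplices:

  0-simplices (9): [v_0], [v_1], [v_2], [v_3], [v_4], [v_5], [v_6], [v_7], [v_8]
  1-simplices (12): [v_0,v_3], [v_0,v_4], [v_1,v_3], [v_1,v_7], [v_2,v_3], [v_2,v_5], [v_3,v_4], [v_3,v_5], [v_3,v_6], [v_3,v_7], [v_3,v_8], [v_6,v_8]

so the chain groups are C_0 ≅ Z^9, C_1 ≅ Z^12.

The boundary map ∂_1: C_1 → C_0 is given by ∂[p,q] = [q] − [p]. For instance
  ∂[v_3,v_5] = [v_5] − [v_3].
As a 9×12 matrix over Z this has rank 8, with invariant factors (1,1,1,1,1,1,1,1).

Now H_k = ker ∂_k / im ∂_{k+1}, so:

  H_1: rank ker ∂_1 − rank ∂_2 = (12 − 8) − 0 = 4, and there is no ∂_2, so H_1 = Z^4.

H_1 = Z^4.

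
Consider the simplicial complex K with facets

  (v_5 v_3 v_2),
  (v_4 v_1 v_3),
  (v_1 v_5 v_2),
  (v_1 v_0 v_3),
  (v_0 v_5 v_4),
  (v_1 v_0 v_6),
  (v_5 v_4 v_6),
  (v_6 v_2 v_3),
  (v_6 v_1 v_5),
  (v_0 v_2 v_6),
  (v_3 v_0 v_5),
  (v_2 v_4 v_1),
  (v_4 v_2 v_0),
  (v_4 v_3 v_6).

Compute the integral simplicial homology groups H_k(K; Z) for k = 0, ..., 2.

H_0 ≅ Z,  H_1 ≅ Z^2,  H_2 ≅ Z.

We work with the vertex ordering v_0 < v_1 < v_2 < v_3 < v_4 < v_5 < v_6. The simplices of K, each written with vertices in increasing order, are:

  0-simplices (7): [v_0], [v_1], [v_2], [v_3], [v_4], [v_5], [v_6]
  1-simplices (21): (21 of them)
  2-simplices (14): (14 of them)

Hence C_0 ≅ Z^7, C_1 ≅ Z^21, C_2 ≅ Z^14.

∂_1: C_1 → C_0 maps an edge to its endpoints' difference, ∂[p,q] = q − p. For instance
  ∂[v_1,v_4] = [v_4] − [v_1].
The 7×21 boundary matrix has rank 6 and Smith normal form diag(1,1,1,1,1,1).

Boundary ∂_2: C_2 → C_1 acts by ∂[p,q,r] = [q,r] − [p,r] + [p,q]. For instance
  ∂[v_0,v_2,v_4] = [v_2,v_4] − [v_0,v_4] + [v_0,v_2],
  ∂[v_2,v_3,v_6] = [v_3,v_6] − [v_2,v_6] + [v_2,v_3].
As a 21×14 matrix over Z this has rank 13, with invariant factors (1,1,1,1,1,1,1,1,1,1,1,1,1).

Reading off H_k = ker ∂_k / im ∂_{k+1}:

  H_0: rank C_0 − rank ∂_1 = 7 − 6 = 1, and the invariant factors of ∂_1 are all 1, so H_0 ≅ Z.
  H_1: rank ker ∂_1 − rank ∂_2 = (21 − 6) − 13 = 2, and the invariant factors of ∂_2 are all 1, so H_1 ≅ Z^2.
  H_2: rank ker ∂_2 − rank ∂_3 = (14 − 13) − 0 = 1, and there is no ∂_3, so H_2 ≅ Z.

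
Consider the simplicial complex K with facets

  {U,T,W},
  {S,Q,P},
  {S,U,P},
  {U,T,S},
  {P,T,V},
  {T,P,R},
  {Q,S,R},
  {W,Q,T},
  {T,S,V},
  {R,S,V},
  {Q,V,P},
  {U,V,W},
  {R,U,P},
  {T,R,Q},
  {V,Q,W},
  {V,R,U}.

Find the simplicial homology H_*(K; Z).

We work with the vertex ordering P < Q < R < S < T < U < V < W. The simplices of K, each written with vertices in increasing order, are:

  0-simplices (8): P, Q, R, S, T, U, V, W
  1-simplices (24): PQ, PR, PS, PT, PU, PV, QR, QS, QT, QV, QW, RS, RT, RU, RV, ST, SU, SV, TU, TV, TW, UV, UW, VW
  2-simplices (16): PQS, PQV, PRT, PRU, PSU, PTV, QRS, QRT, QTW, QVW, RSV, RUV, STU, STV, TUW, UVW

so the chain groups are C_0 ≅ Z^8, C_1 ≅ Z^24, C_2 ≅ Z^16.

The boundary map ∂_1: C_1 → C_0 sends each edge [p,q] (with p < q) to q − p.
As a 8×24 matrix over Z this has rank 7, with invariant factors (1,1,1,1,1,1,1).

The boundary map ∂_2: C_2 → C_1 acts by ∂[p,q,r] = [q,r] − [p,r] + [p,q]. For instance
  ∂TUW = UW − TW + TU,
  ∂RSV = SV − RV + RS.
The 24×16 boundary matrix has rank 15 and Smith normal form diag(1,1,1,1,1,1,1,1,1,1,1,1,1,1,1).

From H_k ≅ ker(∂_k) / im(∂_{k+1}) we obtain:

  H_0: rank C_0 − rank ∂_1 = 8 − 7 = 1, and the invariant factors of ∂_1 are all 1, so H_0 ≅ Z.
  H_1: rank ker ∂_1 − rank ∂_2 = (24 − 7) − 15 = 2, and the invariant factors of ∂_2 are all 1, so H_1 ≅ Z^2.
  H_2: rank ker ∂_2 − rank ∂_3 = (16 − 15) − 0 = 1, and there is no ∂_3, so H_2 ≅ Z.

As a check, the Euler characteristic is 8 − 24 + 16 = 0, which agrees with 1 − 2 + 1 = 0.
(K is a triangulation of the torus T^2.)

H_0 ≅ Z,  H_1 ≅ Z^2,  H_2 ≅ Z.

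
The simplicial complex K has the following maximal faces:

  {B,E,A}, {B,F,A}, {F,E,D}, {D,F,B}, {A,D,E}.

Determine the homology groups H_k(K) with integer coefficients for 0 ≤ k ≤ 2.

H_0 ≅ Z,  H_1 ≅ Z,  H_2 = 0.

Order the vertices as A < B < D < E < F. Listing each simplex with vertices in this order, K has dimension 2 with simplices:

  0-simplices (5): A, B, D, E, F
  1-simplices (10): AB, AD, AE, AF, BD, BE, BF, DE, DF, EF
  2-simplices (5): ABE, ABF, ADE, BDF, DEF

so the chain groups are C_0 ≅ Z^5, C_1 ≅ Z^10, C_2 ≅ Z^5.

∂_1: C_1 → C_0 is given by ∂[p,q] = [q] − [p]. For instance
  ∂BF = F − B.
As a 5×10 matrix over Z this has rank 4, with invariant factors (1,1,1,1).

The boundary map ∂_2: C_2 → C_1 sends each 2-simplex [p,q,r] to [q,r] − [p,r] + [p,q]. For instance
  ∂ABE = BE − AE + AB,
  ∂BDF = DF − BF + BD.
The 10×5 boundary matrix has rank 5 and Smith normal form diag(1,1,1,1,1).

From H_k ≅ ker(∂_k) / im(∂_{k+1}) we obtain:

  H_0: rank C_0 − rank ∂_1 = 5 − 4 = 1, and the invariant factors of ∂_1 are all 1, so H_0 ≅ Z.
  H_1: rank ker ∂_1 − rank ∂_2 = (10 − 4) − 5 = 1, and the invariant factors of ∂_2 are all 1, so H_1 ≅ Z.
  H_2: rank ker ∂_2 − rank ∂_3 = (5 − 5) − 0 = 0, and there is no ∂_3, so H_2 ≅ 0.

(K is a triangulation of the Möbius band.)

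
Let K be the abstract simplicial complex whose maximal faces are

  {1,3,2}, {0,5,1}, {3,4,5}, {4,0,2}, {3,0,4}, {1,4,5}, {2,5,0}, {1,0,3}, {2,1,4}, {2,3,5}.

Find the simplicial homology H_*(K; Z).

We work with the vertex ordering 0 < 1 < 2 < 3 < 4 < 5. The simplices of K, each written with vertices in increasing order, are:

  0-simplices (6): [0], [1], [2], [3], [4], [5]
  1-simplices (15): [0,1], [0,2], [0,3], [0,4], [0,5], [1,2], [1,3], [1,4], [1,5], [2,3], [2,4], [2,5], [3,4], [3,5], [4,5]
  2-simplices (10): [0,1,3], [0,1,5], [0,2,4], [0,2,5], [0,3,4], [1,2,3], [1,2,4], [1,4,5], [2,3,5], [3,4,5]

Hence C_0 ≅ Z^6, C_1 ≅ Z^15, C_2 ≅ Z^10.

The boundary map ∂_1: C_1 → C_0 is given by ∂[p,q] = [q] − [p]. For instance
  ∂[1,4] = [4] − [1].
The 6×15 boundary matrix has rank 5 and Smith normal form diag(1,1,1,1,1).

Boundary ∂_2: C_2 → C_1 sends each 2-simplex [p,q,r] to [q,r] − [p,r] + [p,q]. For instance
  ∂[0,2,4] = [2,4] − [0,4] + [0,2],
  ∂[1,2,4] = [2,4] − [1,4] + [1,2].
The 15×10 boundary matrix has rank 10 and Smith normal form diag(1,1,1,1,1,1,1,1,1,2).

Now H_k = ker ∂_k / im ∂_{k+1}, so:

  H_0: rank C_0 − rank ∂_1 = 6 − 5 = 1, and the invariant factors of ∂_1 are all 1, so H_0 = Z.
  H_1: rank ker ∂_1 − rank ∂_2 = (15 − 5) − 10 = 0, and ∂_2 has invariant factor 2 > 1, so H_1 = Z/2Z.
  H_2: rank ker ∂_2 − rank ∂_3 = (10 − 10) − 0 = 0, and there is no ∂_3, so H_2 = 0.

As a check, the Euler characteristic is 6 − 15 + 10 = 1, which agrees with 1 − 0 + 0 = 1.
(K is a triangulation of the real projective plane RP^2.)

H_0 ≅ Z,  H_1 ≅ Z/2Z,  H_2 = 0.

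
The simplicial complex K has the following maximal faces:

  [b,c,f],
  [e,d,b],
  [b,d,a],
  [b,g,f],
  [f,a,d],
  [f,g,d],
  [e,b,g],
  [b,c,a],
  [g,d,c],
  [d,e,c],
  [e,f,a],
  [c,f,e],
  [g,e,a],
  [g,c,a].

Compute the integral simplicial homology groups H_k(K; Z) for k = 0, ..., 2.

H_0 = Z,  H_1 = Z^2,  H_2 = Z.

Fix the vertex order a < b < c < d < e < f < g and write every simplex with vertices in increasing order. Then dim K = 2 and the simplices of K are:

  0-simplices (7): a, b, c, d, e, f, g
  1-simplices (21): ab, ac, ad, ae, af, ag, bc, bd, be, bf, bg, cd, ce, cf, cg, de, df, dg, ef, eg, fg
  2-simplices (14): abc, abd, acg, adf, aef, aeg, bcf, bde, beg, bfg, cde, cdg, cef, dfg

so the chain groups are C_0 ≅ Z^7, C_1 ≅ Z^21, C_2 ≅ Z^14.

The boundary map ∂_1: C_1 → C_0 is given by ∂[p,q] = [q] − [p]. For instance
  ∂eg = g − e.
The resulting 7×21 matrix has rank 6, and its Smith normal form has invariant factors (1,1,1,1,1,1).

∂_2: C_2 → C_1 acts by ∂[p,q,r] = [q,r] − [p,r] + [p,q]. For instance
  ∂bde = de − be + bd,
  ∂acg = cg − ag + ac.
The 21×14 boundary matrix has rank 13 and Smith normal form diag(1,1,1,1,1,1,1,1,1,1,1,1,1).

Now H_k = ker ∂_k / im ∂_{k+1}, so:

  H_0: rank C_0 − rank ∂_1 = 7 − 6 = 1, and the invariant factors of ∂_1 are all 1, so H_0 ≅ Z.
  H_1: rank ker ∂_1 − rank ∂_2 = (21 − 6) − 13 = 2, and the invariant factors of ∂_2 are all 1, so H_1 ≅ Z^2.
  H_2: rank ker ∂_2 − rank ∂_3 = (14 − 13) − 0 = 1, and there is no ∂_3, so H_2 ≅ Z.

(K is a triangulation of the torus T^2.)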